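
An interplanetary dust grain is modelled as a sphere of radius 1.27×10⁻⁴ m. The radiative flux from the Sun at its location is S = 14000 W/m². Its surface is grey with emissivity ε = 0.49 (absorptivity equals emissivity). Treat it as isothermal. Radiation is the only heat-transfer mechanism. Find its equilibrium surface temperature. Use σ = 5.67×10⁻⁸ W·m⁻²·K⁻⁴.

At equilibrium, absorbed power = emitted power.
Absorbing cross-section = πr² = 5.067×10⁻⁸ m²; emitting surface = 4πr² = 2.027×10⁻⁷ m² (ratio 4).
εS·A_cross = εσ·A_surf·T⁴  ⇒  T⁴ = S/(4σ)   (ε cancels).
T⁴ = 14000/(4·5.67×10⁻⁸) = 6.173×10¹⁰ K⁴.
T = (6.173×10¹⁰)^(1/4).

T ≈ 498 K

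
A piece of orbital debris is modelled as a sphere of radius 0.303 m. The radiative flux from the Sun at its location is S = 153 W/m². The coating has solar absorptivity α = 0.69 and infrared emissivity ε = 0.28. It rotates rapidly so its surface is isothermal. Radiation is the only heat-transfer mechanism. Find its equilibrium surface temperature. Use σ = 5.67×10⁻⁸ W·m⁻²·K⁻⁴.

T ≈ 202 K

At equilibrium, absorbed power = emitted power.
Absorbing cross-section = πr² = 0.2884 m²; emitting surface = 4πr² = 1.154 m² (ratio 4).
αS·A_cross = εσ·A_surf·T⁴  ⇒  T⁴ = αS/(ε·4σ).
T⁴ = 0.690·153/(0.28·4·5.67×10⁻⁸) = 1.662×10⁹ K⁴.
T = (1.662×10⁹)^(1/4).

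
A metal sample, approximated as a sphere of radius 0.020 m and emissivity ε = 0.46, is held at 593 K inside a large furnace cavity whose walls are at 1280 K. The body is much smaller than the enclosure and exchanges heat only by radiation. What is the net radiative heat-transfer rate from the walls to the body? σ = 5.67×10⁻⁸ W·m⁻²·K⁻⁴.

P_net ≈ 336 W

For a small grey body in a large enclosure: P_net = εσA(T_body⁴ − T_wall⁴).
A = 4πr² = 0.005027 m²; T_body⁴ − T_wall⁴ = 1.237×10¹¹ − 2.684×10¹² = -2.561×10¹² K⁴.
|P_net| = 0.46·5.67×10⁻⁸·0.005027·2.561×10¹².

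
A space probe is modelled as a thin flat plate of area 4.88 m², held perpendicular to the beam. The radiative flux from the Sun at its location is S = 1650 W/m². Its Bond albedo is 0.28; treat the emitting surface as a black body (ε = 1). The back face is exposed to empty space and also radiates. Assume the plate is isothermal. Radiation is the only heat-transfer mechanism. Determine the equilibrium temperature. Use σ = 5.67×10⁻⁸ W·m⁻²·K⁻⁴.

At equilibrium, absorbed power = emitted power.
Absorbing cross-section = A = 4.880 m²; emitting surface = 2A = 9.760 m² (ratio 2).
(1−a)S·A_cross = εσ·A_surf·T⁴  ⇒  T⁴ = (1−a)S/(2σ).
T⁴ = 0.720·1650/(2·5.67×10⁻⁸) = 1.048×10¹⁰ K⁴.
T = (1.048×10¹⁰)^(1/4).

T ≈ 320 K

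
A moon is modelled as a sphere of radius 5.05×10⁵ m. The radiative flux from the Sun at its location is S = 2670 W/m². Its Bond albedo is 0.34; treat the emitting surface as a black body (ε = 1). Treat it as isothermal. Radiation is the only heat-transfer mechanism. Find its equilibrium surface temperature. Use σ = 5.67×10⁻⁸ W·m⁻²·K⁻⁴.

T ≈ 297 K

At equilibrium, absorbed power = emitted power.
Absorbing cross-section = πr² = 8.012×10¹¹ m²; emitting surface = 4πr² = 3.205×10¹² m² (ratio 4).
(1−a)S·A_cross = εσ·A_surf·T⁴  ⇒  T⁴ = (1−a)S/(4σ).
T⁴ = 0.660·2670/(4·5.67×10⁻⁸) = 7.770×10⁹ K⁴.
T = (7.770×10⁹)^(1/4).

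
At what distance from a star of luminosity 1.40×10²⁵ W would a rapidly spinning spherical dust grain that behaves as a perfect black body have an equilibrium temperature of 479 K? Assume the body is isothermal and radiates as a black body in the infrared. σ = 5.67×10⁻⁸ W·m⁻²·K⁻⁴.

For an isothermal black-emitting sphere, (1−a)S·πr² = σ·4πr²·T⁴ ⇒ S = 4σT⁴/(1−a).
S = 4·5.67×10⁻⁸·(479)⁴/1.00 = 11940 W/m².
Flux falls as S = L/(4πd²), so d = √(L/(4πS)) = √(1.40×10²⁵/(4π·11940)).

d ≈ 9.66×10⁹ m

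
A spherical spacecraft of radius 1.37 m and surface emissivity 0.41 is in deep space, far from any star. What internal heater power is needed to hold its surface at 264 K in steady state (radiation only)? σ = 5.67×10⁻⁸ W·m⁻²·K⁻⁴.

P ≈ 2660 W

P = εσ·4πr²·T⁴.
4πr² = 23.59 m²; T⁴ = 4.858×10⁹ K⁴.
P = 0.41·5.67×10⁻⁸·23.59·4.858×10⁹.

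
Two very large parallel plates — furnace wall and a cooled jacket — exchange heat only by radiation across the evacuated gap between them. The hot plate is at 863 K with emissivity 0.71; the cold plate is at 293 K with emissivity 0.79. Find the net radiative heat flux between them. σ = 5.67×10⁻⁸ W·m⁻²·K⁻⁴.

q ≈ 18500 W/m²

For two infinite grey parallel plates, q = σ(T₁⁴ − T₂⁴)/(1/ε₁ + 1/ε₂ − 1).
T₁⁴ − T₂⁴ = 5.547×10¹¹ − 7.370×10⁹ = 5.473×10¹¹ K⁴.
1/ε₁ + 1/ε₂ − 1 = 1.408 + 1.266 − 1 = 1.674.
q = 5.67×10⁻⁸ × 5.473×10¹¹ / 1.674.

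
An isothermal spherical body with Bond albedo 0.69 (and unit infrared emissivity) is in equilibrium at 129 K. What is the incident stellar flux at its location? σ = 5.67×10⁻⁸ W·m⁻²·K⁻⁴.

S ≈ 203 W/m²

(1−a)S·πr² = σ·4πr²·T⁴ ⇒ S = 4σT⁴/(1−a).
S = 4·5.67×10⁻⁸·2.769×10⁸/0.310.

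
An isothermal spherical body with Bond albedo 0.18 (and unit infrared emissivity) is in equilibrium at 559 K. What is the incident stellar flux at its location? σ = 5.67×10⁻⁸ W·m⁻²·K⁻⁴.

(1−a)S·πr² = σ·4πr²·T⁴ ⇒ S = 4σT⁴/(1−a).
S = 4·5.67×10⁻⁸·9.764×10¹⁰/0.820.

S ≈ 27000 W/m²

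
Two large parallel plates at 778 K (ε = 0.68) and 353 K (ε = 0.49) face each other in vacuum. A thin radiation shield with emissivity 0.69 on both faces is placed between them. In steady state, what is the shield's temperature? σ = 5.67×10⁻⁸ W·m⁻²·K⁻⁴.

T_s ≈ 680 K

In steady state the net flux on the hot side equals that on the cold side.
σ(T₁⁴−T_s⁴)/D₁ = σ(T_s⁴−T₂⁴)/D₂, with D₁ = 1/ε₁+1/ε_s−1 = 1.920, D₂ = 1/ε_s+1/ε₂−1 = 2.490.
Solve for T_s⁴: T_s⁴ = (D₂·T₁⁴ + D₁·T₂⁴)/(D₁+D₂) = 2.136×10¹¹ K⁴.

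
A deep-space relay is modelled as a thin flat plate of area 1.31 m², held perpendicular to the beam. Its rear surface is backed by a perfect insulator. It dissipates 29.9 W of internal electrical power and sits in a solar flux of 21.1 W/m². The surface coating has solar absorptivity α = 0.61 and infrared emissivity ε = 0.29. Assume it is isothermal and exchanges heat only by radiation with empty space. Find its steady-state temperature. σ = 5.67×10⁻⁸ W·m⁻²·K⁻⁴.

T ≈ 216 K

At steady state, absorbed solar power + internal power = radiated power.
Absorbed: α·S·A_cross = 0.61·21.1·1.310 = 16.86 W (cross-section A).
Total input = 16.86 + 29.9 = 46.76 W.
Radiated: εσ·A_surf·T⁴ with A_surf = A = 1.310 m².
T⁴ = 46.76/(0.29·5.67×10⁻⁸·1.310) = 2.171×10⁹ K⁴.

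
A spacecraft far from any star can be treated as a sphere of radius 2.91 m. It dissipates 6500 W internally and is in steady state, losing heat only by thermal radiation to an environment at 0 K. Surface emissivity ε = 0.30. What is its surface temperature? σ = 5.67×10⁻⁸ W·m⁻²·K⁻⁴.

T ≈ 245 K

Steady state: internal power = radiated power, P = εσA T⁴.
Radiating area A = 4πr² = 106.4 m².
T⁴ = P/(εσA) = 6500/(0.30·5.67×10⁻⁸·106.4) = 3.591×10⁹ K⁴.
T = (3.591×10⁹)^(1/4).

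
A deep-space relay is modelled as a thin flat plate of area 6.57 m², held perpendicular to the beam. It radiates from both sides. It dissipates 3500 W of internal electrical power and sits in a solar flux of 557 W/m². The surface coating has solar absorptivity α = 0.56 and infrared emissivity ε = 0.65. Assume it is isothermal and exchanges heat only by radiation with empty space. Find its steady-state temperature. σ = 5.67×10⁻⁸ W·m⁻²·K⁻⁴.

T ≈ 327 K

At steady state, absorbed solar power + internal power = radiated power.
Absorbed: α·S·A_cross = 0.56·557·6.570 = 2049 W (cross-section A).
Total input = 2049 + 3500 = 5549 W.
Radiated: εσ·A_surf·T⁴ with A_surf = 2A = 13.14 m².
T⁴ = 5549/(0.65·5.67×10⁻⁸·13.14) = 1.146×10¹⁰ K⁴.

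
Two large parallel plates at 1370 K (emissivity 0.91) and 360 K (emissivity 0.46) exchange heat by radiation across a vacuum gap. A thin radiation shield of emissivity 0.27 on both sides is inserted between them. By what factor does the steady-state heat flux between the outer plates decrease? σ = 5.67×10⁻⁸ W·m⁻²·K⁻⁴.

factor ≈ 3.82

Without shield: q₀ = σΔ(T⁴)/(1/ε₁+1/ε₂−1) with denominator 2.273.
With shield the two gaps are in series; the resistances add: (1/ε₁+1/ε_s−1)+(1/ε_s+1/ε₂−1) = 3.803+4.878 = 8.680.
Heat-flux ratio q₀/q = 8.680/2.273.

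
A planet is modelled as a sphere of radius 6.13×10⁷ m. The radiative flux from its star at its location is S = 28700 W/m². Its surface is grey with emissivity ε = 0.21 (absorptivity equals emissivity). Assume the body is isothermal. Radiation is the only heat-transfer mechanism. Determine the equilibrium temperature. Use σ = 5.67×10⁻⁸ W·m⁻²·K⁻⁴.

T ≈ 596 K

At equilibrium, absorbed power = emitted power.
Absorbing cross-section = πr² = 1.181×10¹⁶ m²; emitting surface = 4πr² = 4.722×10¹⁶ m² (ratio 4).
εS·A_cross = εσ·A_surf·T⁴  ⇒  T⁴ = S/(4σ)   (ε cancels).
T⁴ = 28700/(4·5.67×10⁻⁸) = 1.265×10¹¹ K⁴.
T = (1.265×10¹¹)^(1/4).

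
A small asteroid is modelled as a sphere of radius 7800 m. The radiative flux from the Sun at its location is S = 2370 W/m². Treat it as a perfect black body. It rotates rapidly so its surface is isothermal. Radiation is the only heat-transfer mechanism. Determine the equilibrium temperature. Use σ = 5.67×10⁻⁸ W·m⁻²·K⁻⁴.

At equilibrium, absorbed power = emitted power.
Absorbing cross-section = πr² = 1.911×10⁸ m²; emitting surface = 4πr² = 7.645×10⁸ m² (ratio 4).
S·A_cross = εσ·A_surf·T⁴  ⇒  T⁴ = S/(4σ).
T⁴ = 1.00·2370/(4·5.67×10⁻⁸) = 1.045×10¹⁰ K⁴.
T = (1.045×10¹⁰)^(1/4).

T ≈ 320 K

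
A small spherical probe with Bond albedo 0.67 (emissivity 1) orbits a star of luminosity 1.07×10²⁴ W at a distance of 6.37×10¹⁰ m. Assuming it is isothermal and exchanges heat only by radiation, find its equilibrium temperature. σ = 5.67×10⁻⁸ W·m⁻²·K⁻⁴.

First find the stellar flux at distance d: S = L/(4πd²) = 1.07×10²⁴/(4π·(6.37×10¹⁰)²) = 20.98 W/m².
For an isothermal sphere, absorbed (1−a)S·πr² = emitted σ·4πr²·T⁴, so T⁴ = (1−a)S/(4σ).
T⁴ = 0.330·20.98/(4·5.67×10⁻⁸) = 3.053×10⁷ K⁴.

T ≈ 74.3 K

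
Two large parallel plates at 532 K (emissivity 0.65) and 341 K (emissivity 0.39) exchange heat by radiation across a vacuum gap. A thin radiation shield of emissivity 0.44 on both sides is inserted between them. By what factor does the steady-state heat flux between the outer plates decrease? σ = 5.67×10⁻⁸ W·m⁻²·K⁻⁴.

factor ≈ 2.14

Without shield: q₀ = σΔ(T⁴)/(1/ε₁+1/ε₂−1) with denominator 3.103.
With shield the two gaps are in series; the resistances add: (1/ε₁+1/ε_s−1)+(1/ε_s+1/ε₂−1) = 2.811+3.837 = 6.648.
Heat-flux ratio q₀/q = 6.648/3.103.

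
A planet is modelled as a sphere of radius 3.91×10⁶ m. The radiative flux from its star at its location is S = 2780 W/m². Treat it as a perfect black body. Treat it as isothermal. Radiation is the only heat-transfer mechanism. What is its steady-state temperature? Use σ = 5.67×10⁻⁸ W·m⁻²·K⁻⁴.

T ≈ 333 K

At equilibrium, absorbed power = emitted power.
Absorbing cross-section = πr² = 4.803×10¹³ m²; emitting surface = 4πr² = 1.921×10¹⁴ m² (ratio 4).
S·A_cross = εσ·A_surf·T⁴  ⇒  T⁴ = S/(4σ).
T⁴ = 1.00·2780/(4·5.67×10⁻⁸) = 1.226×10¹⁰ K⁴.
T = (1.226×10¹⁰)^(1/4).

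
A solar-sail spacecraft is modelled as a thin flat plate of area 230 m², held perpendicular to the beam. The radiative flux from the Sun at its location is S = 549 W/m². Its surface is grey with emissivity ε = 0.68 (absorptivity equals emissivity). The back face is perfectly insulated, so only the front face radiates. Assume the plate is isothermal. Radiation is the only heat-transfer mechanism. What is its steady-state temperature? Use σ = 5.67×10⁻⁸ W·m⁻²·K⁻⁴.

T ≈ 314 K

At equilibrium, absorbed power = emitted power.
Absorbing cross-section = A = 230.0 m²; emitting surface = A = 230.0 m² (ratio 1).
εS·A_cross = εσ·A_surf·T⁴  ⇒  T⁴ = S/(1σ)   (ε cancels).
T⁴ = 549/(1·5.67×10⁻⁸) = 9.683×10⁹ K⁴.
T = (9.683×10⁹)^(1/4).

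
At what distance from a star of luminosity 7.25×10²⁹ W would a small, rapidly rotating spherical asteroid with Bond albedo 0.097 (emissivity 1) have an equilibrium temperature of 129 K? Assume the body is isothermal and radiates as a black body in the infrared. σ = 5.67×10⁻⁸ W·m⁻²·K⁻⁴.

For an isothermal black-emitting sphere, (1−a)S·πr² = σ·4πr²·T⁴ ⇒ S = 4σT⁴/(1−a).
S = 4·5.67×10⁻⁸·(129)⁴/0.903 = 69.55 W/m².
Flux falls as S = L/(4πd²), so d = √(L/(4πS)) = √(7.25×10²⁹/(4π·69.55)).

d ≈ 2.88×10¹³ m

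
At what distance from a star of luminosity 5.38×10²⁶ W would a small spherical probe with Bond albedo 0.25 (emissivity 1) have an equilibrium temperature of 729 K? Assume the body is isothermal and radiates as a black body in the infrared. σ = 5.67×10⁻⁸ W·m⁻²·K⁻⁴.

d ≈ 2.24×10¹⁰ m

For an isothermal black-emitting sphere, (1−a)S·πr² = σ·4πr²·T⁴ ⇒ S = 4σT⁴/(1−a).
S = 4·5.67×10⁻⁸·(729)⁴/0.750 = 85410 W/m².
Flux falls as S = L/(4πd²), so d = √(L/(4πS)) = √(5.38×10²⁶/(4π·85410)).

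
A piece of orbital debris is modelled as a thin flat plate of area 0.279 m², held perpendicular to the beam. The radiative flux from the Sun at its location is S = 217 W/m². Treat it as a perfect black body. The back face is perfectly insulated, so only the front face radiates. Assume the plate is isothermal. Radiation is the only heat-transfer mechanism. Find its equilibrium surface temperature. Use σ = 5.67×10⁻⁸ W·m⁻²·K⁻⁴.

T ≈ 249 K

At equilibrium, absorbed power = emitted power.
Absorbing cross-section = A = 0.2790 m²; emitting surface = A = 0.2790 m² (ratio 1).
S·A_cross = εσ·A_surf·T⁴  ⇒  T⁴ = S/(1σ).
T⁴ = 1.00·217/(1·5.67×10⁻⁸) = 3.827×10⁹ K⁴.
T = (3.827×10⁹)^(1/4).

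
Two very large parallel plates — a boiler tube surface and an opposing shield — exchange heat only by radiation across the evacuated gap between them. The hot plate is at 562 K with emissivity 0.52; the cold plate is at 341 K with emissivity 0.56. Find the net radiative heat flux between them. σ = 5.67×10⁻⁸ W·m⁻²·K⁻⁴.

For two infinite grey parallel plates, q = σ(T₁⁴ − T₂⁴)/(1/ε₁ + 1/ε₂ − 1).
T₁⁴ − T₂⁴ = 9.976×10¹⁰ − 1.352×10¹⁰ = 8.624×10¹⁰ K⁴.
1/ε₁ + 1/ε₂ − 1 = 1.923 + 1.786 − 1 = 2.709.
q = 5.67×10⁻⁸ × 8.624×10¹⁰ / 2.709.

q ≈ 1810 W/m²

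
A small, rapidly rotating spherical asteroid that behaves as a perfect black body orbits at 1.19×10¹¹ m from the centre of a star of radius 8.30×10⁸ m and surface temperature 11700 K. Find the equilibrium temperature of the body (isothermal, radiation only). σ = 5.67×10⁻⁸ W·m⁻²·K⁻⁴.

The star's surface emits σT_*⁴; at distance d the flux is S = σT_*⁴(R_*/d)².
S = 5.67×10⁻⁸·(11700)⁴·(8.30×10⁸/1.19×10¹¹)² = 51690 W/m².
For an isothermal sphere T⁴ = (1−a)S/(4σ) = 2.279×10¹¹ K⁴.

T ≈ 691 K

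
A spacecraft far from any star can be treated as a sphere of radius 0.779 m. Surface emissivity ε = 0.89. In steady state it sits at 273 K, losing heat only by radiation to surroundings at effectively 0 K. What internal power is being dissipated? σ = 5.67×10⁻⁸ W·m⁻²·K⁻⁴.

P ≈ 2140 W

Steady state: P = εσA T⁴.
A = 4πr² = 7.626 m²; T⁴ = (273)⁴ = 5.555×10⁹ K⁴.
P = 0.89 × 5.67×10⁻⁸ × 7.626 × 5.555×10⁹.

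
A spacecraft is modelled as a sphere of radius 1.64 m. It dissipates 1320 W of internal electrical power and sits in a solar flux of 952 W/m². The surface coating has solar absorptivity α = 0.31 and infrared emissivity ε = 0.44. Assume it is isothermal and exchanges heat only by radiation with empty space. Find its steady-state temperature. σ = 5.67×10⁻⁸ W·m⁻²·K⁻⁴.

At steady state, absorbed solar power + internal power = radiated power.
Absorbed: α·S·A_cross = 0.31·952·8.450 = 2494 W (cross-section πr²).
Total input = 2494 + 1320 = 3814 W.
Radiated: εσ·A_surf·T⁴ with A_surf = 4πr² = 33.80 m².
T⁴ = 3814/(0.44·5.67×10⁻⁸·33.80) = 4.523×10⁹ K⁴.

T ≈ 259 K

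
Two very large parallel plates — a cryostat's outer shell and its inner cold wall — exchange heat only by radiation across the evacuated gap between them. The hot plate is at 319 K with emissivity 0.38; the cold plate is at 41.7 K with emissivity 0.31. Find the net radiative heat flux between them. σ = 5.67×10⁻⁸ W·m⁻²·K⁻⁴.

For two infinite grey parallel plates, q = σ(T₁⁴ − T₂⁴)/(1/ε₁ + 1/ε₂ − 1).
T₁⁴ − T₂⁴ = 1.036×10¹⁰ − 3.024×10⁶ = 1.035×10¹⁰ K⁴.
1/ε₁ + 1/ε₂ − 1 = 2.632 + 3.226 − 1 = 4.857.
q = 5.67×10⁻⁸ × 1.035×10¹⁰ / 4.857.

q ≈ 121 W/m²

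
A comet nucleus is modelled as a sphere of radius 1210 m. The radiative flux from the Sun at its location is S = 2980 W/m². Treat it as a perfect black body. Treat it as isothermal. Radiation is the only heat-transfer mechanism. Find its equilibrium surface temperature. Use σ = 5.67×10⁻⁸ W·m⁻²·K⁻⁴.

At equilibrium, absorbed power = emitted power.
Absorbing cross-section = πr² = 4.600×10⁶ m²; emitting surface = 4πr² = 1.840×10⁷ m² (ratio 4).
S·A_cross = εσ·A_surf·T⁴  ⇒  T⁴ = S/(4σ).
T⁴ = 1.00·2980/(4·5.67×10⁻⁸) = 1.314×10¹⁰ K⁴.
T = (1.314×10¹⁰)^(1/4).

T ≈ 339 K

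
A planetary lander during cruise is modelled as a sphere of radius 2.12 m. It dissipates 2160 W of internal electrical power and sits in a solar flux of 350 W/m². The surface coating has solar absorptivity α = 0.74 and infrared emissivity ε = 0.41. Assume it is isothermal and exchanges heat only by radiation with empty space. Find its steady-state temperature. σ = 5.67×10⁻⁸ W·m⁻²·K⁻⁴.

At steady state, absorbed solar power + internal power = radiated power.
Absorbed: α·S·A_cross = 0.74·350·14.12 = 3657 W (cross-section πr²).
Total input = 3657 + 2160 = 5817 W.
Radiated: εσ·A_surf·T⁴ with A_surf = 4πr² = 56.48 m².
T⁴ = 5817/(0.41·5.67×10⁻⁸·56.48) = 4.430×10⁹ K⁴.

T ≈ 258 K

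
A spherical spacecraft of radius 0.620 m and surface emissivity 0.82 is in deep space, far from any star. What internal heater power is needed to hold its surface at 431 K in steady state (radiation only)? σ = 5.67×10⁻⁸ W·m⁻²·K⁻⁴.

P ≈ 7750 W

P = εσ·4πr²·T⁴.
4πr² = 4.831 m²; T⁴ = 3.451×10¹⁰ K⁴.
P = 0.82·5.67×10⁻⁸·4.831·3.451×10¹⁰.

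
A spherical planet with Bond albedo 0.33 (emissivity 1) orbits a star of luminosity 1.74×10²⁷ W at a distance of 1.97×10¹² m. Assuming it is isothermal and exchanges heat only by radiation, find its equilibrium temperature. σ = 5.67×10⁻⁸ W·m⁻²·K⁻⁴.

T ≈ 101 K

First find the stellar flux at distance d: S = L/(4πd²) = 1.74×10²⁷/(4π·(1.97×10¹²)²) = 35.68 W/m².
For an isothermal sphere, absorbed (1−a)S·πr² = emitted σ·4πr²·T⁴, so T⁴ = (1−a)S/(4σ).
T⁴ = 0.670·35.68/(4·5.67×10⁻⁸) = 1.054×10⁸ K⁴.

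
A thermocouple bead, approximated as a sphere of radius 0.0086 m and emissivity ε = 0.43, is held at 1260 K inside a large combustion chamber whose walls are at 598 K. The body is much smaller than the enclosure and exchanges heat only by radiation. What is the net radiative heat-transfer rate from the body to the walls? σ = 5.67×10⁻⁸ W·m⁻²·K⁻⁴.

P_net ≈ 54.2 W

For a small grey body in a large enclosure: P_net = εσA(T_body⁴ − T_wall⁴).
A = 4πr² = 9.294×10⁻⁴ m²; T_body⁴ − T_wall⁴ = 2.520×10¹² − 1.279×10¹¹ = 2.393×10¹² K⁴.
|P_net| = 0.43·5.67×10⁻⁸·9.294×10⁻⁴·2.393×10¹².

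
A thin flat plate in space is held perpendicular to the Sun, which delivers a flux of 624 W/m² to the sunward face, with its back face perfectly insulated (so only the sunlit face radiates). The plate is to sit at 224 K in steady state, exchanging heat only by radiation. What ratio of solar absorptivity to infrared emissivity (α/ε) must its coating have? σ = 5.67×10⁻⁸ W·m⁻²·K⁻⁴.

α/ε ≈ 0.229

Balance: αS·A = εσ·1A·T⁴ ⇒ α/ε = σT⁴/S.
α/ε = 5.67×10⁻⁸·(224)⁴/624 = 5.67×10⁻⁸·2.518×10⁹/624.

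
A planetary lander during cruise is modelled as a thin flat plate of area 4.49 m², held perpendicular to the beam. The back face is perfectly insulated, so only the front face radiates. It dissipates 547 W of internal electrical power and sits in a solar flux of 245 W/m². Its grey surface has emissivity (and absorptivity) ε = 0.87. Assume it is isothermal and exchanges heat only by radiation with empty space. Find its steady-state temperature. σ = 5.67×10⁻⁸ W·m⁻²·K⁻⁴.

T ≈ 287 K

At steady state, absorbed solar power + internal power = radiated power.
Absorbed: α·S·A_cross = 0.87·245·4.490 = 957.0 W (cross-section A).
Total input = 957.0 + 547 = 1504 W.
Radiated: εσ·A_surf·T⁴ with A_surf = A = 4.490 m².
T⁴ = 1504/(0.87·5.67×10⁻⁸·4.490) = 6.791×10⁹ K⁴.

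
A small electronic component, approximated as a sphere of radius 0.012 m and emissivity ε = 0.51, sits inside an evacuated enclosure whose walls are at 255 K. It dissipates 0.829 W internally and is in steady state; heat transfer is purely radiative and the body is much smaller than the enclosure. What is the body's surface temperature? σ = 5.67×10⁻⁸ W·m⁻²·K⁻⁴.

T ≈ 376 K

For a small grey body in a large enclosure, net radiated power = εσA(T⁴ − T_w⁴).
Steady state: P = εσA(T⁴ − T_w⁴) with A = 4πr² = 0.001810 m².
T⁴ = P/(εσA) + T_w⁴ = 0.829/(0.51·5.67×10⁻⁸·0.001810) + (255)⁴
    = 1.584×10¹⁰ + 4.228×10⁹ = 2.007×10¹⁰ K⁴.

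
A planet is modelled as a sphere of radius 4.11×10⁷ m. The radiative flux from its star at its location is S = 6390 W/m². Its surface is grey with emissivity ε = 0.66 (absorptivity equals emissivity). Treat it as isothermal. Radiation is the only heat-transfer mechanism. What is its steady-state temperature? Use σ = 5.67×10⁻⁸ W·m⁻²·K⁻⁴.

At equilibrium, absorbed power = emitted power.
Absorbing cross-section = πr² = 5.307×10¹⁵ m²; emitting surface = 4πr² = 2.123×10¹⁶ m² (ratio 4).
εS·A_cross = εσ·A_surf·T⁴  ⇒  T⁴ = S/(4σ)   (ε cancels).
T⁴ = 6390/(4·5.67×10⁻⁸) = 2.817×10¹⁰ K⁴.
T = (2.817×10¹⁰)^(1/4).

T ≈ 410 K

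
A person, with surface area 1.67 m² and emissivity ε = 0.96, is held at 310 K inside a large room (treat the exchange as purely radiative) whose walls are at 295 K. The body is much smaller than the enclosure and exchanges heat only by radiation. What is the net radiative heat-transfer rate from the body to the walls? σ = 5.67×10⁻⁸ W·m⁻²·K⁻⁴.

For a small grey body in a large enclosure: P_net = εσA(T_body⁴ − T_wall⁴).
A = 1.67 m²; T_body⁴ − T_wall⁴ = 9.235×10⁹ − 7.573×10⁹ = 1.662×10⁹ K⁴.
|P_net| = 0.96·5.67×10⁻⁸·1.670·1.662×10⁹.

P_net ≈ 151 W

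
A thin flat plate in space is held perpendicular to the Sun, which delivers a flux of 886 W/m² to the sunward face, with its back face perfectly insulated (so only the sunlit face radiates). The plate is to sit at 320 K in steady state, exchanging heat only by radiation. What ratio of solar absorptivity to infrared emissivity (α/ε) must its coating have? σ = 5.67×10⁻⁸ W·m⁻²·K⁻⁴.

α/ε ≈ 0.671

Balance: αS·A = εσ·1A·T⁴ ⇒ α/ε = σT⁴/S.
α/ε = 5.67×10⁻⁸·(320)⁴/886 = 5.67×10⁻⁸·1.049×10¹⁰/886.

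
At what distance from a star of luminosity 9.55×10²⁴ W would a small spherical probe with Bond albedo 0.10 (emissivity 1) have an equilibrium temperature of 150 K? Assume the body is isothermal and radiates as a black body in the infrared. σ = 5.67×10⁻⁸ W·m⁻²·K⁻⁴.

d ≈ 7.72×10¹⁰ m

For an isothermal black-emitting sphere, (1−a)S·πr² = σ·4πr²·T⁴ ⇒ S = 4σT⁴/(1−a).
S = 4·5.67×10⁻⁸·(150)⁴/0.900 = 127.6 W/m².
Flux falls as S = L/(4πd²), so d = √(L/(4πS)) = √(9.55×10²⁴/(4π·127.6)).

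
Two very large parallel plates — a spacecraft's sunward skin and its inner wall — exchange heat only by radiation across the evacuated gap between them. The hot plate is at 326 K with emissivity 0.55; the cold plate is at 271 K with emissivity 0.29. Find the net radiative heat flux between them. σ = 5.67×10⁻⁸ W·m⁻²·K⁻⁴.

q ≈ 78.4 W/m²

For two infinite grey parallel plates, q = σ(T₁⁴ − T₂⁴)/(1/ε₁ + 1/ε₂ − 1).
T₁⁴ − T₂⁴ = 1.129×10¹⁰ − 5.394×10⁹ = 5.901×10⁹ K⁴.
1/ε₁ + 1/ε₂ − 1 = 1.818 + 3.448 − 1 = 4.266.
q = 5.67×10⁻⁸ × 5.901×10⁹ / 4.266.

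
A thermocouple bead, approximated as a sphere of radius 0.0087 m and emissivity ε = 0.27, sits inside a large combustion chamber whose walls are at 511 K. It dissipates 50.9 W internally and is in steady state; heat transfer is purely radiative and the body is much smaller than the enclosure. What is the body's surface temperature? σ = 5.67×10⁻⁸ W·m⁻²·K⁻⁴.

T ≈ 1370 K

For a small grey body in a large enclosure, net radiated power = εσA(T⁴ − T_w⁴).
Steady state: P = εσA(T⁴ − T_w⁴) with A = 4πr² = 9.511×10⁻⁴ m².
T⁴ = P/(εσA) + T_w⁴ = 50.9/(0.27·5.67×10⁻⁸·9.511×10⁻⁴) + (511)⁴
    = 3.496×10¹² + 6.818×10¹⁰ = 3.564×10¹² K⁴.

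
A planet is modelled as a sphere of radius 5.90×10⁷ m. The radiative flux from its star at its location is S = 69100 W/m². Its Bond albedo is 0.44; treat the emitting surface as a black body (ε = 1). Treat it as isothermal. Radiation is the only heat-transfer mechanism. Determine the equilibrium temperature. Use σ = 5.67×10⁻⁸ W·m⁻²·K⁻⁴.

T ≈ 643 K

At equilibrium, absorbed power = emitted power.
Absorbing cross-section = πr² = 1.094×10¹⁶ m²; emitting surface = 4πr² = 4.374×10¹⁶ m² (ratio 4).
(1−a)S·A_cross = εσ·A_surf·T⁴  ⇒  T⁴ = (1−a)S/(4σ).
T⁴ = 0.560·69100/(4·5.67×10⁻⁸) = 1.706×10¹¹ K⁴.
T = (1.706×10¹¹)^(1/4).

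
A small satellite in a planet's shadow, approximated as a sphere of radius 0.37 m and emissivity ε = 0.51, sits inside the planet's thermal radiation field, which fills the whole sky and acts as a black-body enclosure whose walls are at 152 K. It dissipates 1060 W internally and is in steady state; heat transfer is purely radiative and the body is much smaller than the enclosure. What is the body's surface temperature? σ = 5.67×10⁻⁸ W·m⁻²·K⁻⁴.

For a small grey body in a large enclosure, net radiated power = εσA(T⁴ − T_w⁴).
Steady state: P = εσA(T⁴ − T_w⁴) with A = 4πr² = 1.720 m².
T⁴ = P/(εσA) + T_w⁴ = 1060/(0.51·5.67×10⁻⁸·1.720) + (152)⁴
    = 2.131×10¹⁰ + 5.338×10⁸ = 2.184×10¹⁰ K⁴.

T ≈ 384 K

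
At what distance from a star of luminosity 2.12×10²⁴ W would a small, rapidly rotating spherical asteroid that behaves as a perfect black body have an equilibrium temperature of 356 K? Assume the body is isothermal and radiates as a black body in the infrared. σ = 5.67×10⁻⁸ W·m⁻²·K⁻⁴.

d ≈ 6.81×10⁹ m

For an isothermal black-emitting sphere, (1−a)S·πr² = σ·4πr²·T⁴ ⇒ S = 4σT⁴/(1−a).
S = 4·5.67×10⁻⁸·(356)⁴/1.00 = 3643 W/m².
Flux falls as S = L/(4πd²), so d = √(L/(4πS)) = √(2.12×10²⁴/(4π·3643)).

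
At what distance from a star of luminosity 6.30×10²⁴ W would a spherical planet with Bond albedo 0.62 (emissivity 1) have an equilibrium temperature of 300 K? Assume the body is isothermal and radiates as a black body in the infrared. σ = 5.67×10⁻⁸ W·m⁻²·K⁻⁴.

For an isothermal black-emitting sphere, (1−a)S·πr² = σ·4πr²·T⁴ ⇒ S = 4σT⁴/(1−a).
S = 4·5.67×10⁻⁸·(300)⁴/0.380 = 4834 W/m².
Flux falls as S = L/(4πd²), so d = √(L/(4πS)) = √(6.30×10²⁴/(4π·4834)).

d ≈ 1.02×10¹⁰ m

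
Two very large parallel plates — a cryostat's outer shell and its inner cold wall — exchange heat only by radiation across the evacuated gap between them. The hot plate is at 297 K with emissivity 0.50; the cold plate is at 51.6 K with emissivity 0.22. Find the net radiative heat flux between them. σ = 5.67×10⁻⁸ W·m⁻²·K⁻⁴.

q ≈ 79.5 W/m²

For two infinite grey parallel plates, q = σ(T₁⁴ − T₂⁴)/(1/ε₁ + 1/ε₂ − 1).
T₁⁴ − T₂⁴ = 7.781×10⁹ − 7.089×10⁶ = 7.774×10⁹ K⁴.
1/ε₁ + 1/ε₂ − 1 = 2.000 + 4.545 − 1 = 5.545.
q = 5.67×10⁻⁸ × 7.774×10⁹ / 5.545.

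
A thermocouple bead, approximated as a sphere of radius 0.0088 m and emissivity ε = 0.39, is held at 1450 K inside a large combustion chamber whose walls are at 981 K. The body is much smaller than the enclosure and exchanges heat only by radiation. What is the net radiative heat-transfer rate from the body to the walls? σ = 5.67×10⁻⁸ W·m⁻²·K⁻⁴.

P_net ≈ 75.2 W

For a small grey body in a large enclosure: P_net = εσA(T_body⁴ − T_wall⁴).
A = 4πr² = 9.731×10⁻⁴ m²; T_body⁴ − T_wall⁴ = 4.421×10¹² − 9.261×10¹¹ = 3.494×10¹² K⁴.
|P_net| = 0.39·5.67×10⁻⁸·9.731×10⁻⁴·3.494×10¹².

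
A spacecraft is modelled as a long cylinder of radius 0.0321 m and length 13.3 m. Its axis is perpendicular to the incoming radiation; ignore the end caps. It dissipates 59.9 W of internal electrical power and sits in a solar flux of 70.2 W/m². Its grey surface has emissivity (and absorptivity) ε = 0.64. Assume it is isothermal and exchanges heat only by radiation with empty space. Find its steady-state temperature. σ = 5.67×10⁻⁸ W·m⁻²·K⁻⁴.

At steady state, absorbed solar power + internal power = radiated power.
Absorbed: α·S·A_cross = 0.64·70.2·0.8539 = 38.36 W (cross-section 2rL).
Total input = 38.36 + 59.9 = 98.26 W.
Radiated: εσ·A_surf·T⁴ with A_surf = 2πrL = 2.682 m².
T⁴ = 98.26/(0.64·5.67×10⁻⁸·2.682) = 1.009×10⁹ K⁴.

T ≈ 178 K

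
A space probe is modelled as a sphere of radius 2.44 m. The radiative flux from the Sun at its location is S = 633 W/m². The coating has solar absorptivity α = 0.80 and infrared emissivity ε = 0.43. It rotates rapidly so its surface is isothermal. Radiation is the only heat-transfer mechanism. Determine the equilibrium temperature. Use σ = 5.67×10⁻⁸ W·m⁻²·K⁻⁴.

T ≈ 268 K

At equilibrium, absorbed power = emitted power.
Absorbing cross-section = πr² = 18.70 m²; emitting surface = 4πr² = 74.82 m² (ratio 4).
αS·A_cross = εσ·A_surf·T⁴  ⇒  T⁴ = αS/(ε·4σ).
T⁴ = 0.800·633/(0.43·4·5.67×10⁻⁸) = 5.193×10⁹ K⁴.
T = (5.193×10⁹)^(1/4).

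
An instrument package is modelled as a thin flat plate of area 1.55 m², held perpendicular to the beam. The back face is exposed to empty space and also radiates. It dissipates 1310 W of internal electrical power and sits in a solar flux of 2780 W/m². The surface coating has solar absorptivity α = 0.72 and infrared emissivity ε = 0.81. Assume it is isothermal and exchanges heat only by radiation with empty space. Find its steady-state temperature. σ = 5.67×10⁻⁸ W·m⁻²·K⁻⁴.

At steady state, absorbed solar power + internal power = radiated power.
Absorbed: α·S·A_cross = 0.72·2780·1.550 = 3102 W (cross-section A).
Total input = 3102 + 1310 = 4412 W.
Radiated: εσ·A_surf·T⁴ with A_surf = 2A = 3.100 m².
T⁴ = 4412/(0.81·5.67×10⁻⁸·3.100) = 3.099×10¹⁰ K⁴.

T ≈ 420 K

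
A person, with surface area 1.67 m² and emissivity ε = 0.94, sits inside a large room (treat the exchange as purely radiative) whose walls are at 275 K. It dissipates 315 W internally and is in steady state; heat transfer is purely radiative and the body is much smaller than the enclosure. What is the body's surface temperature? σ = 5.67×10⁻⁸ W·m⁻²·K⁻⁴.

For a small grey body in a large enclosure, net radiated power = εσA(T⁴ − T_w⁴).
Steady state: P = εσA(T⁴ − T_w⁴) with A = 1.67 m².
T⁴ = P/(εσA) + T_w⁴ = 315/(0.94·5.67×10⁻⁸·1.670) + (275)⁴
    = 3.539×10⁹ + 5.719×10⁹ = 9.258×10⁹ K⁴.

T ≈ 310 K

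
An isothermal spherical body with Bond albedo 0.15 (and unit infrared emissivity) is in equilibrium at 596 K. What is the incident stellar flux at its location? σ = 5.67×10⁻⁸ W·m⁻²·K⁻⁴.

S ≈ 33700 W/m²

(1−a)S·πr² = σ·4πr²·T⁴ ⇒ S = 4σT⁴/(1−a).
S = 4·5.67×10⁻⁸·1.262×10¹¹/0.850.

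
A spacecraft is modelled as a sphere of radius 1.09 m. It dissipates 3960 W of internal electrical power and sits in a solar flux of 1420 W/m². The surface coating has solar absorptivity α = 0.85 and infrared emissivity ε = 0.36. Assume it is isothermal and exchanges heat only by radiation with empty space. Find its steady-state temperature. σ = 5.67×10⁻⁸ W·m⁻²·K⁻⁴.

T ≈ 408 K

At steady state, absorbed solar power + internal power = radiated power.
Absorbed: α·S·A_cross = 0.85·1420·3.733 = 4505 W (cross-section πr²).
Total input = 4505 + 3960 = 8465 W.
Radiated: εσ·A_surf·T⁴ with A_surf = 4πr² = 14.93 m².
T⁴ = 8465/(0.36·5.67×10⁻⁸·14.93) = 2.778×10¹⁰ K⁴.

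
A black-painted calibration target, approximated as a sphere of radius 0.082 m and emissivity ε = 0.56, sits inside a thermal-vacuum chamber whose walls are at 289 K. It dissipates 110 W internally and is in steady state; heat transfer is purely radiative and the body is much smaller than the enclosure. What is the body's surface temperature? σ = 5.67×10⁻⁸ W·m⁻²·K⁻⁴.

T ≈ 468 K

For a small grey body in a large enclosure, net radiated power = εσA(T⁴ − T_w⁴).
Steady state: P = εσA(T⁴ − T_w⁴) with A = 4πr² = 0.08450 m².
T⁴ = P/(εσA) + T_w⁴ = 110/(0.56·5.67×10⁻⁸·0.08450) + (289)⁴
    = 4.100×10¹⁰ + 6.976×10⁹ = 4.798×10¹⁰ K⁴.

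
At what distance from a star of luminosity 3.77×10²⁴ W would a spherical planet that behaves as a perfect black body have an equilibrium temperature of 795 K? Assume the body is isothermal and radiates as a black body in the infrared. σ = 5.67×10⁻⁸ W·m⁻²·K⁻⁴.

d ≈ 1.82×10⁹ m

For an isothermal black-emitting sphere, (1−a)S·πr² = σ·4πr²·T⁴ ⇒ S = 4σT⁴/(1−a).
S = 4·5.67×10⁻⁸·(795)⁴/1.00 = 90600 W/m².
Flux falls as S = L/(4πd²), so d = √(L/(4πS)) = √(3.77×10²⁴/(4π·90600)).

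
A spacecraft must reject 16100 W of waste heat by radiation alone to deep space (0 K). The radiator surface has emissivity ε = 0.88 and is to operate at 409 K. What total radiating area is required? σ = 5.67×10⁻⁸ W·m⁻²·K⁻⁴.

P = εσA T⁴ ⇒ A = P/(εσT⁴).
T⁴ = 2.798×10¹⁰ K⁴.
A = 16100/(0.88 × 5.67×10⁻⁸ × 2.798×10¹⁰).

A ≈ 11.5 m²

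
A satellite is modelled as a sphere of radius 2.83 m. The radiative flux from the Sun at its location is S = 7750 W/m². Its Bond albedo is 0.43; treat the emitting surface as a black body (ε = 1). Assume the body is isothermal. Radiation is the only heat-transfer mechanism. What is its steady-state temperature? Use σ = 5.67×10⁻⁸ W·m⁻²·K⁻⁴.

At equilibrium, absorbed power = emitted power.
Absorbing cross-section = πr² = 25.16 m²; emitting surface = 4πr² = 100.6 m² (ratio 4).
(1−a)S·A_cross = εσ·A_surf·T⁴  ⇒  T⁴ = (1−a)S/(4σ).
T⁴ = 0.570·7750/(4·5.67×10⁻⁸) = 1.948×10¹⁰ K⁴.
T = (1.948×10¹⁰)^(1/4).

T ≈ 374 K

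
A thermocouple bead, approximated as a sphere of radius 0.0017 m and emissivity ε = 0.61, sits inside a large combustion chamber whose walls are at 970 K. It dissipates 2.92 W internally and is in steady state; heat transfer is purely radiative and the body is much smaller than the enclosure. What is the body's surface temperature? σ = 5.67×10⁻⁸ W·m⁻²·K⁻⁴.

For a small grey body in a large enclosure, net radiated power = εσA(T⁴ − T_w⁴).
Steady state: P = εσA(T⁴ − T_w⁴) with A = 4πr² = 3.632×10⁻⁵ m².
T⁴ = P/(εσA) + T_w⁴ = 2.92/(0.61·5.67×10⁻⁸·3.632×10⁻⁵) + (970)⁴
    = 2.325×10¹² + 8.853×10¹¹ = 3.210×10¹² K⁴.

T ≈ 1340 K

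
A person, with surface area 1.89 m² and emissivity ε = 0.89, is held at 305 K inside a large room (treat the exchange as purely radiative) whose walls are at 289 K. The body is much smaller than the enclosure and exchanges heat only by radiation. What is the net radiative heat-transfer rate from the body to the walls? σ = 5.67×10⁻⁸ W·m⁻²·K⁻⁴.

For a small grey body in a large enclosure: P_net = εσA(T_body⁴ − T_wall⁴).
A = 1.89 m²; T_body⁴ − T_wall⁴ = 8.654×10⁹ − 6.976×10⁹ = 1.678×10⁹ K⁴.
|P_net| = 0.89·5.67×10⁻⁸·1.890·1.678×10⁹.

P_net ≈ 160 W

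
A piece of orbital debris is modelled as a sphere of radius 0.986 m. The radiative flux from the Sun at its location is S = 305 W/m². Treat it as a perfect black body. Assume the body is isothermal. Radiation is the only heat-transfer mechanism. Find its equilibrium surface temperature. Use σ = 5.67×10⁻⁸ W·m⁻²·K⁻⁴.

At equilibrium, absorbed power = emitted power.
Absorbing cross-section = πr² = 3.054 m²; emitting surface = 4πr² = 12.22 m² (ratio 4).
S·A_cross = εσ·A_surf·T⁴  ⇒  T⁴ = S/(4σ).
T⁴ = 1.00·305/(4·5.67×10⁻⁸) = 1.345×10⁹ K⁴.
T = (1.345×10⁹)^(1/4).

T ≈ 191 K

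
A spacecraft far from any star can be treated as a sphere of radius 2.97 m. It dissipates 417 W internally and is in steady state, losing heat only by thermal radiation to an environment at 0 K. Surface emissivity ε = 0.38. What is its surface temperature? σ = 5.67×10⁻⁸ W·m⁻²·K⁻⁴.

T ≈ 115 K

Steady state: internal power = radiated power, P = εσA T⁴.
Radiating area A = 4πr² = 110.8 m².
T⁴ = P/(εσA) = 417/(0.38·5.67×10⁻⁸·110.8) = 1.746×10⁸ K⁴.
T = (1.746×10⁸)^(1/4).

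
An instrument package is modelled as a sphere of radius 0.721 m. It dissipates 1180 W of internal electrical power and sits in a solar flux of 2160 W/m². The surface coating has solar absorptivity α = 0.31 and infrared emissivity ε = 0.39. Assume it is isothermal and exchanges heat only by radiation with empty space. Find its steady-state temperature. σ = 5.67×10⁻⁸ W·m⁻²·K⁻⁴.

T ≈ 354 K

At steady state, absorbed solar power + internal power = radiated power.
Absorbed: α·S·A_cross = 0.31·2160·1.633 = 1094 W (cross-section πr²).
Total input = 1094 + 1180 = 2274 W.
Radiated: εσ·A_surf·T⁴ with A_surf = 4πr² = 6.533 m².
T⁴ = 2274/(0.39·5.67×10⁻⁸·6.533) = 1.574×10¹⁰ K⁴.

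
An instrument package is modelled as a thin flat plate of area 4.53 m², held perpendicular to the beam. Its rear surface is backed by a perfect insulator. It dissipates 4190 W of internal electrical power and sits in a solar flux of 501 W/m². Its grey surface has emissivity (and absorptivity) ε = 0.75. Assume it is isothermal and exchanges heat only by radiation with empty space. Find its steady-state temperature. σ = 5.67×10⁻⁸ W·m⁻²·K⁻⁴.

At steady state, absorbed solar power + internal power = radiated power.
Absorbed: α·S·A_cross = 0.75·501·4.530 = 1702 W (cross-section A).
Total input = 1702 + 4190 = 5892 W.
Radiated: εσ·A_surf·T⁴ with A_surf = A = 4.530 m².
T⁴ = 5892/(0.75·5.67×10⁻⁸·4.530) = 3.059×10¹⁰ K⁴.

T ≈ 418 K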